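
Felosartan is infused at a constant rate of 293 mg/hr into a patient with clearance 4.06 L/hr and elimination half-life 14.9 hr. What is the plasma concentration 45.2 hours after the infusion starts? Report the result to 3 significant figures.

63.4 mg/L

Css = rate / CL = 293 / 4.06 = 72.17 mg/L
k = ln 2 / 14.9 = 0.04652 hr⁻¹
C(t) = Css (1 − e^(−kt)) = 72.17 × (1 − e^(−2.103)) = 72.17 × 0.8779 ≈ 63.4 mg/L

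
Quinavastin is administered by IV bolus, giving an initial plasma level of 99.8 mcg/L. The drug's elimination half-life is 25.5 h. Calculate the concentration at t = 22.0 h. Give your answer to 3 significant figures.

k = ln 2 / 25.5 = 0.02718 h⁻¹
C(t) = C₀ e^(−kt) = 99.8 × e^(−0.02718 × 22.0) = 99.8 × e^(−0.5980) = 99.8 × 0.5499 ≈ 54.9 mcg/L

54.9 mcg/L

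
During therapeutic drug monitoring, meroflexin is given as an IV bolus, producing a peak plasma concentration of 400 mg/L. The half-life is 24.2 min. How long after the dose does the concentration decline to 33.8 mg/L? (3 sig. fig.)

86.3 minutes

k = ln 2 / 24.2 = 0.02864 min⁻¹
C(t) = C₀ e^(−kt)  ⇒  t = ln(C₀/C) / k
t = ln(400/33.8) / 0.02864 = 2.471 / 0.02864 ≈ 86.3 minutes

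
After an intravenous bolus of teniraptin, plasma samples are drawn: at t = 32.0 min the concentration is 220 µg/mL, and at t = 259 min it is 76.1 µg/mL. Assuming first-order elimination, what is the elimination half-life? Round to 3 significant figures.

148 minutes

k = ln(C₁/C₂) / (t₂ − t₁) = ln(220/76.1) / (259 − 32.0)
  = 1.062 / 227.0 = 0.004677 min⁻¹
t½ = ln 2 / k = ln 2 / 0.004677 ≈ 148 minutes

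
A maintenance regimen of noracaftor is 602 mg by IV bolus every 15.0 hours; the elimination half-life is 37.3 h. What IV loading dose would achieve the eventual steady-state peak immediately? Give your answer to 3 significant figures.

k = ln 2 / 37.3 = 0.01858 h⁻¹
Accumulation ratio R = 1 / (1 − e^(−kτ)) = 1 / (1 − e^(−0.01858×15.0)) = 1 / (1 − 0.7567) = 4.111
Loading dose = maintenance dose × R = 602 × 4.111 ≈ 2470 mg

2470 mg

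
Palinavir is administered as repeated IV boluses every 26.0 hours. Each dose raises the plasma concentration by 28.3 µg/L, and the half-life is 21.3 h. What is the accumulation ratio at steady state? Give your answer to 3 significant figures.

1.75

k = ln 2 / 21.3 = 0.03254 h⁻¹
Fraction remaining after one interval: e^(−kτ) = e^(−0.03254 × 26.0) = 0.4291
R = 1 / (1 − 0.4291) = 1 / 0.5709 ≈ 1.75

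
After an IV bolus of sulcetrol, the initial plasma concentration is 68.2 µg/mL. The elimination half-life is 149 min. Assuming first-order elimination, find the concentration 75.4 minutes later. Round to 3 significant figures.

48.0 µg/mL

k = ln 2 / 149 = 0.004652 min⁻¹
C(t) = C₀ e^(−kt) = 68.2 × e^(−0.004652 × 75.4) = 68.2 × e^(−0.3508) = 68.2 × 0.7042 ≈ 48.0 µg/mL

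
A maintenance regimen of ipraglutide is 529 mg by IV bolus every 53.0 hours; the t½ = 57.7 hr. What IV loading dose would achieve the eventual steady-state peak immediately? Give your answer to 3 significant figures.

k = ln 2 / 57.7 = 0.01201 hr⁻¹
Accumulation ratio R = 1 / (1 − e^(−kτ)) = 1 / (1 − e^(−0.01201×53.0)) = 1 / (1 − 0.5290) = 2.123
Loading dose = maintenance dose × R = 529 × 2.123 ≈ 1120 mg

1120 mg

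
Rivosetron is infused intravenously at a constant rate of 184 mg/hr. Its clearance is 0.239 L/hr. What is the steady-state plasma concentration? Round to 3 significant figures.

Css = infusion rate / CL = 184 / 0.239 ≈ 770 µg/mL

770 µg/mL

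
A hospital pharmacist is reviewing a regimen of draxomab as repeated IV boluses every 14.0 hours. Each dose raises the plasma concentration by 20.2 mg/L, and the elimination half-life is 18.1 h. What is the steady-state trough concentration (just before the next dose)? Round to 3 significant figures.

k = ln 2 / 18.1 = 0.03830 h⁻¹
Fraction remaining after one interval: e^(−kτ) = e^(−0.03830 × 14.0) = 0.5850
R = 1 / (1 − 0.5850) = 2.410
Css,max = 20.2 × 2.410 = 48.68 mg/L
Css,min = Css,max × e^(−kτ) = 48.68 × 0.5850 ≈ 28.5 mg/L

28.5 mg/L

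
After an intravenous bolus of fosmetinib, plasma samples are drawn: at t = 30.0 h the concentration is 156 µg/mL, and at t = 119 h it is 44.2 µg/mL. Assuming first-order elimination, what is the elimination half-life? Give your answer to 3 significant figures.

48.9 hours

k = ln(C₁/C₂) / (t₂ − t₁) = ln(156/44.2) / (119 − 30.0)
  = 1.261 / 89.00 = 0.01417 h⁻¹
t½ = ln 2 / k = ln 2 / 0.01417 ≈ 48.9 hours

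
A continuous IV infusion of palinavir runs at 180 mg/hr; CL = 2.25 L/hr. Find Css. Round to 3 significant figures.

80.0 µg/mL

Css = infusion rate / CL = 180 / 2.25 ≈ 80.0 µg/mL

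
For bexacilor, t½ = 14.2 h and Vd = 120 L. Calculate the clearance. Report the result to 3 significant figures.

5.86 L/h

k = ln 2 / t½ = ln 2 / 14.2 = 0.04881 h⁻¹
CL = k · V = 0.04881 × 120 ≈ 5.86 L/h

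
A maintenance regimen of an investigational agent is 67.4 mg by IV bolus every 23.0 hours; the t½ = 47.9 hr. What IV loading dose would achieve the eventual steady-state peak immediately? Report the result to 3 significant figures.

238 mg

k = ln 2 / 47.9 = 0.01447 hr⁻¹
Accumulation ratio R = 1 / (1 − e^(−kτ)) = 1 / (1 − e^(−0.01447×23.0)) = 1 / (1 − 0.7169) = 3.532
Loading dose = maintenance dose × R = 67.4 × 3.532 ≈ 238 mg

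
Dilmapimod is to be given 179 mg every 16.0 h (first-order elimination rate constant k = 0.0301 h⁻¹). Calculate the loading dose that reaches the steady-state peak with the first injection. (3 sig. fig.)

468 mg

Accumulation ratio R = 1 / (1 − e^(−kτ)) = 1 / (1 − e^(−0.03010×16.0)) = 1 / (1 − 0.6178) = 2.616
Loading dose = maintenance dose × R = 179 × 2.616 ≈ 468 mg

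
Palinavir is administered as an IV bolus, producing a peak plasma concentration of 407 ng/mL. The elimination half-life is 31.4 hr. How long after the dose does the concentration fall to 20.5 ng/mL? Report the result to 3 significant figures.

k = ln 2 / 31.4 = 0.02207 hr⁻¹
C(t) = C₀ e^(−kt)  ⇒  t = ln(C₀/C) / k
t = ln(407/20.5) / 0.02207 = 2.988 / 0.02207 ≈ 135 hours

135 hours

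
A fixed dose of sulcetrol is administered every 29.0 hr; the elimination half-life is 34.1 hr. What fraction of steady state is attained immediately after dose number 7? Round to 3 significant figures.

0.984

k = ln 2 / 34.1 = 0.02033 hr⁻¹
f_n = 1 − e^(−nkτ) = 1 − e^(−7 × 0.02033 × 29.0) = 1 − e^(−4.126) = 1 − 0.01614 ≈ 0.984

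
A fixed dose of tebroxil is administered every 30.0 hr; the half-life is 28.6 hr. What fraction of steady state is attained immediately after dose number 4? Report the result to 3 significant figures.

k = ln 2 / 28.6 = 0.02424 hr⁻¹
f_n = 1 − e^(−nkτ) = 1 − e^(−4 × 0.02424 × 30.0) = 1 − e^(−2.908) = 1 − 0.05457 ≈ 0.945

0.945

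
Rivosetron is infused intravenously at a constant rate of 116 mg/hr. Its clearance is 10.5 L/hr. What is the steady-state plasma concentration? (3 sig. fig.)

Css = infusion rate / CL = 116 / 10.5 ≈ 11.0 mg/L

11.0 mg/L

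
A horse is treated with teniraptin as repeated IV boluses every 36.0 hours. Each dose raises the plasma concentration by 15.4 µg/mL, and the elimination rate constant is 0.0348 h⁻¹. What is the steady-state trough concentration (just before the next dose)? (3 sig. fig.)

6.16 µg/mL

Fraction remaining after one interval: e^(−kτ) = e^(−0.03480 × 36.0) = 0.2857
R = 1 / (1 − 0.2857) = 1.400
Css,max = 15.4 × 1.400 = 21.56 µg/mL
Css,min = Css,max × e^(−kτ) = 21.56 × 0.2857 ≈ 6.16 µg/mL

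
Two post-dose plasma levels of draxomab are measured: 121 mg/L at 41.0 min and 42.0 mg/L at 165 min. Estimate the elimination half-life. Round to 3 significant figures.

81.2 minutes

k = ln(C₁/C₂) / (t₂ − t₁) = ln(121/42.0) / (165 − 41.0)
  = 1.058 / 124.0 = 0.008533 min⁻¹
t½ = ln 2 / k = ln 2 / 0.008533 ≈ 81.2 minutes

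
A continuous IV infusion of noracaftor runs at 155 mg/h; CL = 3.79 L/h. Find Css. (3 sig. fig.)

Css = infusion rate / CL = 155 / 3.79 ≈ 40.9 mg/L

40.9 mg/L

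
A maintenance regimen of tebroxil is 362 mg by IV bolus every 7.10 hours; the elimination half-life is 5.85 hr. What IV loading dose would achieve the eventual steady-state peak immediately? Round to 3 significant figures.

k = ln 2 / 5.85 = 0.1185 hr⁻¹
Accumulation ratio R = 1 / (1 − e^(−kτ)) = 1 / (1 − e^(−0.1185×7.10)) = 1 / (1 − 0.4312) = 1.758
Loading dose = maintenance dose × R = 362 × 1.758 ≈ 636 mg

636 mg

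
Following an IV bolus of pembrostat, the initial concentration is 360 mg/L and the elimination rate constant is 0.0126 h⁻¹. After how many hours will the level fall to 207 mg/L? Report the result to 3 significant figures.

43.9 hours

C(t) = C₀ e^(−kt)  ⇒  t = ln(C₀/C) / k
t = ln(360/207) / 0.01260 = 0.5534 / 0.01260 ≈ 43.9 hours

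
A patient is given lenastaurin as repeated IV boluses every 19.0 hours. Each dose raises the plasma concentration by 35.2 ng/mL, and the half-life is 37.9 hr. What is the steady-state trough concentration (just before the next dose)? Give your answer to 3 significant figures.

k = ln 2 / 37.9 = 0.01829 hr⁻¹
Fraction remaining after one interval: e^(−kτ) = e^(−0.01829 × 19.0) = 0.7065
R = 1 / (1 − 0.7065) = 3.407
Css,max = 35.2 × 3.407 = 119.9 ng/mL
Css,min = Css,max × e^(−kτ) = 119.9 × 0.7065 ≈ 84.7 ng/mL

84.7 ng/mL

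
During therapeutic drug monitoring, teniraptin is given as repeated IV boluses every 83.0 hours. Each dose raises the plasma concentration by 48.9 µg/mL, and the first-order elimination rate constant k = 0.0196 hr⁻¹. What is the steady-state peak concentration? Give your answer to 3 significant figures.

Fraction remaining after one interval: e^(−kτ) = e^(−0.01960 × 83.0) = 0.1966
R = 1 / (1 − 0.1966) = 1.245
Css,max = 48.9 × 1.245 ≈ 60.9 µg/mL

60.9 µg/mL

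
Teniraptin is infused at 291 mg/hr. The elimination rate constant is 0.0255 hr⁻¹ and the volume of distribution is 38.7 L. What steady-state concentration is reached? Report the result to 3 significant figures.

CL = k · V = 0.0255 × 38.7 = 0.9869 L/hr
Css = rate / CL = 291 / 0.9869 ≈ 295 mg/L

295 mg/L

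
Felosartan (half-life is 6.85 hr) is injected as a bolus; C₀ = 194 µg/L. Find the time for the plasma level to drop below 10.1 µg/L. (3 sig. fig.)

k = ln 2 / 6.85 = 0.1012 hr⁻¹
C(t) = C₀ e^(−kt)  ⇒  t = ln(C₀/C) / k
t = ln(194/10.1) / 0.1012 = 2.955 / 0.1012 ≈ 29.2 hours

29.2 hours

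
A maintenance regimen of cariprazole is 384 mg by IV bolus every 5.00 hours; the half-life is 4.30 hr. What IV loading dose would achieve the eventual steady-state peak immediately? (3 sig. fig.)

694 mg

k = ln 2 / 4.30 = 0.1612 hr⁻¹
Accumulation ratio R = 1 / (1 − e^(−kτ)) = 1 / (1 − e^(−0.1612×5.00)) = 1 / (1 − 0.4466) = 1.807
Loading dose = maintenance dose × R = 384 × 1.807 ≈ 694 mg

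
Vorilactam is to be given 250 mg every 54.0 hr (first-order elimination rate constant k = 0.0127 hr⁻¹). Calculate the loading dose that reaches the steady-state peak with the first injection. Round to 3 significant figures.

Accumulation ratio R = 1 / (1 − e^(−kτ)) = 1 / (1 − e^(−0.01270×54.0)) = 1 / (1 − 0.5037) = 2.015
Loading dose = maintenance dose × R = 250 × 2.015 ≈ 504 mg

504 mg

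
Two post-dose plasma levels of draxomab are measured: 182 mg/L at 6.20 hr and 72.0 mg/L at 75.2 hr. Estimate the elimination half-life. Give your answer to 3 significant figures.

51.6 hours

k = ln(C₁/C₂) / (t₂ − t₁) = ln(182/72.0) / (75.2 − 6.20)
  = 0.9273 / 69.00 = 0.01344 hr⁻¹
t½ = ln 2 / k = ln 2 / 0.01344 ≈ 51.6 hours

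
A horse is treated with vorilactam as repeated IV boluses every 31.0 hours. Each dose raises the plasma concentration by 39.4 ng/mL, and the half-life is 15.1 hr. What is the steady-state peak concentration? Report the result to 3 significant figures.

k = ln 2 / 15.1 = 0.04590 hr⁻¹
Fraction remaining after one interval: e^(−kτ) = e^(−0.04590 × 31.0) = 0.2410
R = 1 / (1 − 0.2410) = 1.317
Css,max = 39.4 × 1.317 ≈ 51.9 ng/mL

51.9 ng/mL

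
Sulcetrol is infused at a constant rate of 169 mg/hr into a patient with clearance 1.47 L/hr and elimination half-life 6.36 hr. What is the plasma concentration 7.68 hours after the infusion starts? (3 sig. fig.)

65.2 µg/mL

Css = rate / CL = 169 / 1.47 = 115.0 µg/mL
k = ln 2 / 6.36 = 0.1090 hr⁻¹
C(t) = Css (1 − e^(−kt)) = 115.0 × (1 − e^(−0.8370)) = 115.0 × 0.5670 ≈ 65.2 µg/mL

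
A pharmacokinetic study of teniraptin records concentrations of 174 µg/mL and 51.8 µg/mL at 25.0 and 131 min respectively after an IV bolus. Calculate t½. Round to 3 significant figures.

k = ln(C₁/C₂) / (t₂ − t₁) = ln(174/51.8) / (131 − 25.0)
  = 1.212 / 106.0 = 0.01143 min⁻¹
t½ = ln 2 / k = ln 2 / 0.01143 ≈ 60.6 minutes

60.6 minutes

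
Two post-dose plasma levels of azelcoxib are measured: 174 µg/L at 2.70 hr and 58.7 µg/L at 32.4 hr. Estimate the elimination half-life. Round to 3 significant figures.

18.9 hours

k = ln(C₁/C₂) / (t₂ − t₁) = ln(174/58.7) / (32.4 − 2.70)
  = 1.087 / 29.70 = 0.03659 hr⁻¹
t½ = ln 2 / k = ln 2 / 0.03659 ≈ 18.9 hours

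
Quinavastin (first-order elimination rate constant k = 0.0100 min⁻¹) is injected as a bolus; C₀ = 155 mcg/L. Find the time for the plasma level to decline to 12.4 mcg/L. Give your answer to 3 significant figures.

C(t) = C₀ e^(−kt)  ⇒  t = ln(C₀/C) / k
t = ln(155/12.4) / 0.01000 = 2.526 / 0.01000 ≈ 253 minutes

253 minutes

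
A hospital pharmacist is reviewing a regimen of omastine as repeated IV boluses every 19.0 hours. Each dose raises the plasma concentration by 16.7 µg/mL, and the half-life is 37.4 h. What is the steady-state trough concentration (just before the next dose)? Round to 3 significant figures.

k = ln 2 / 37.4 = 0.01853 h⁻¹
Fraction remaining after one interval: e^(−kτ) = e^(−0.01853 × 19.0) = 0.7032
R = 1 / (1 − 0.7032) = 3.369
Css,max = 16.7 × 3.369 = 56.26 µg/mL
Css,min = Css,max × e^(−kτ) = 56.26 × 0.7032 ≈ 39.6 µg/mL

39.6 µg/mL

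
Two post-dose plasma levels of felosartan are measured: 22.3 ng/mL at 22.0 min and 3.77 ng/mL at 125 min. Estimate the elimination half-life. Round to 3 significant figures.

40.2 minutes

k = ln(C₁/C₂) / (t₂ − t₁) = ln(22.3/3.77) / (125 − 22.0)
  = 1.778 / 103.0 = 0.01726 min⁻¹
t½ = ln 2 / k = ln 2 / 0.01726 ≈ 40.2 minutes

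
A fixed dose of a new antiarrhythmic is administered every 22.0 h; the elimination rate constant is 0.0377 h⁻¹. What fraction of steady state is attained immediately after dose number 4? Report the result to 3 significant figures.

0.964

f_n = 1 − e^(−nkτ) = 1 − e^(−4 × 0.03770 × 22.0) = 1 − e^(−3.318) = 1 − 0.03624 ≈ 0.964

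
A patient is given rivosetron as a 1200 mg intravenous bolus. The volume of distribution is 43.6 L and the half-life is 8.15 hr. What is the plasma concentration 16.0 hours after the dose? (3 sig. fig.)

C₀ = dose / V = 1200 / 43.6 = 27.52 µg/mL
k = ln 2 / 8.15 = 0.08505 hr⁻¹
C(t) = C₀ e^(−kt) = 27.52 × e^(−0.08505 × 16.0) = 27.52 × e^(−1.361) = 27.52 × 0.2565 ≈ 7.06 µg/mL

7.06 µg/mL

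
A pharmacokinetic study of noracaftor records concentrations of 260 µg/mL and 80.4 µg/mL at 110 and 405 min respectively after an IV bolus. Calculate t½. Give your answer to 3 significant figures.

k = ln(C₁/C₂) / (t₂ − t₁) = ln(260/80.4) / (405 − 110)
  = 1.174 / 295.0 = 0.003979 min⁻¹
t½ = ln 2 / k = ln 2 / 0.003979 ≈ 174 minutes

174 minutes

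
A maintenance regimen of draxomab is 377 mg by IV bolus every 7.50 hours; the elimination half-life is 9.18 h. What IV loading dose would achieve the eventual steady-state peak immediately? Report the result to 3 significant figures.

872 mg

k = ln 2 / 9.18 = 0.07551 h⁻¹
Accumulation ratio R = 1 / (1 − e^(−kτ)) = 1 / (1 − e^(−0.07551×7.50)) = 1 / (1 − 0.5676) = 2.313
Loading dose = maintenance dose × R = 377 × 2.313 ≈ 872 mg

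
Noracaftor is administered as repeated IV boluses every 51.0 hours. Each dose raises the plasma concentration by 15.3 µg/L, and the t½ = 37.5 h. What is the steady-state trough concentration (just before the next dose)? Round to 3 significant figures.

k = ln 2 / 37.5 = 0.01848 h⁻¹
Fraction remaining after one interval: e^(−kτ) = e^(−0.01848 × 51.0) = 0.3896
R = 1 / (1 − 0.3896) = 1.638
Css,max = 15.3 × 1.638 = 25.06 µg/L
Css,min = Css,max × e^(−kτ) = 25.06 × 0.3896 ≈ 9.76 µg/L

9.76 µg/L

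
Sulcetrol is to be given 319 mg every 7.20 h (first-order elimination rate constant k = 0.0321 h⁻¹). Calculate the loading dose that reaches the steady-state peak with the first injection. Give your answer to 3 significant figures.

Accumulation ratio R = 1 / (1 − e^(−kτ)) = 1 / (1 − e^(−0.03210×7.20)) = 1 / (1 − 0.7936) = 4.846
Loading dose = maintenance dose × R = 319 × 4.846 ≈ 1550 mg

1550 mg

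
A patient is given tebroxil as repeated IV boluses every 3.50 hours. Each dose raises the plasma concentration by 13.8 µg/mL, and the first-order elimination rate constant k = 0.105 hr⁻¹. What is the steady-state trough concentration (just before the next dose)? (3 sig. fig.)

31.1 µg/mL

Fraction remaining after one interval: e^(−kτ) = e^(−0.1050 × 3.50) = 0.6925
R = 1 / (1 − 0.6925) = 3.252
Css,max = 13.8 × 3.252 = 44.87 µg/mL
Css,min = Css,max × e^(−kτ) = 44.87 × 0.6925 ≈ 31.1 µg/mL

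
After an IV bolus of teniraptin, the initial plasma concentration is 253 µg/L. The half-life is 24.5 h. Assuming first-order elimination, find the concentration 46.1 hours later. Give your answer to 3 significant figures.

68.7 µg/L

k = ln 2 / 24.5 = 0.02829 h⁻¹
C(t) = C₀ e^(−kt) = 253 × e^(−0.02829 × 46.1) = 253 × e^(−1.304) = 253 × 0.2714 ≈ 68.7 µg/L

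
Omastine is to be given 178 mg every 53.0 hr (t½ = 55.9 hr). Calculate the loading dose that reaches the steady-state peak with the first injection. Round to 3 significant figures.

k = ln 2 / 55.9 = 0.01240 hr⁻¹
Accumulation ratio R = 1 / (1 − e^(−kτ)) = 1 / (1 − e^(−0.01240×53.0)) = 1 / (1 − 0.5183) = 2.076
Loading dose = maintenance dose × R = 178 × 2.076 ≈ 370 mg

370 mg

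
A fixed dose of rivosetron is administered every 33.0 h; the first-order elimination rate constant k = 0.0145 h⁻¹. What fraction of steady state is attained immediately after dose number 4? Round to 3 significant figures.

0.853

f_n = 1 − e^(−nkτ) = 1 − e^(−4 × 0.01450 × 33.0) = 1 − e^(−1.914) = 1 − 0.1475 ≈ 0.853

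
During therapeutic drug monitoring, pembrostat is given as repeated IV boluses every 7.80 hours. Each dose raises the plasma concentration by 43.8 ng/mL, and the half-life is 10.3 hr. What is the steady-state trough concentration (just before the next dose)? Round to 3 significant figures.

k = ln 2 / 10.3 = 0.06730 hr⁻¹
Fraction remaining after one interval: e^(−kτ) = e^(−0.06730 × 7.80) = 0.5916
R = 1 / (1 − 0.5916) = 2.449
Css,max = 43.8 × 2.449 = 107.3 ng/mL
Css,min = Css,max × e^(−kτ) = 107.3 × 0.5916 ≈ 63.5 ng/mL

63.5 ng/mL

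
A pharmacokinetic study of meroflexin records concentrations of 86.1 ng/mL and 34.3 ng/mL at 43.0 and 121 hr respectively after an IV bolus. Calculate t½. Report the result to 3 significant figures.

k = ln(C₁/C₂) / (t₂ − t₁) = ln(86.1/34.3) / (121 − 43.0)
  = 0.9204 / 78.00 = 0.01180 hr⁻¹
t½ = ln 2 / k = ln 2 / 0.01180 ≈ 58.7 hours

58.7 hours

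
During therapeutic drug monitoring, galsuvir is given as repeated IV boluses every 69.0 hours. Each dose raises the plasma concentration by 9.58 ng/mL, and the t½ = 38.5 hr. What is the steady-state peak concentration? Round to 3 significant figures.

k = ln 2 / 38.5 = 0.01800 hr⁻¹
Fraction remaining after one interval: e^(−kτ) = e^(−0.01800 × 69.0) = 0.2887
R = 1 / (1 − 0.2887) = 1.406
Css,max = 9.58 × 1.406 ≈ 13.5 ng/mL

13.5 ng/mL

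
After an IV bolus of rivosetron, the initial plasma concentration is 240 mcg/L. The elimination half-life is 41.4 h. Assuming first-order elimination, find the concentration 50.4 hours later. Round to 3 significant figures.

k = ln 2 / 41.4 = 0.01674 h⁻¹
50.4 h is 1.217 half-lives, so C = 240 × (1/2)^1.217 = 240 × 0.4301 ≈ 103 mcg/L

103 mcg/L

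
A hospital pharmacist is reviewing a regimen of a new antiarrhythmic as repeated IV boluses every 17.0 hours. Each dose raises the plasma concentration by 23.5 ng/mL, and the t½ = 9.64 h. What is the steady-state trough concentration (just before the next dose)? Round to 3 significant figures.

9.81 ng/mL

k = ln 2 / 9.64 = 0.07190 h⁻¹
Fraction remaining after one interval: e^(−kτ) = e^(−0.07190 × 17.0) = 0.2945
R = 1 / (1 − 0.2945) = 1.418
Css,max = 23.5 × 1.418 = 33.31 ng/mL
Css,min = Css,max × e^(−kτ) = 33.31 × 0.2945 ≈ 9.81 ng/mL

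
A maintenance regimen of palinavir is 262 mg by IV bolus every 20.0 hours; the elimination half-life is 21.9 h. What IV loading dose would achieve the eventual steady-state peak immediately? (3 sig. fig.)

559 mg

k = ln 2 / 21.9 = 0.03165 h⁻¹
Accumulation ratio R = 1 / (1 − e^(−kτ)) = 1 / (1 − e^(−0.03165×20.0)) = 1 / (1 − 0.5310) = 2.132
Loading dose = maintenance dose × R = 262 × 2.132 ≈ 559 mg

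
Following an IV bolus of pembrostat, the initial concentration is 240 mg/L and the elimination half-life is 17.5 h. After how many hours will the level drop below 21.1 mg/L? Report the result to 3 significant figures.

k = ln 2 / 17.5 = 0.03961 h⁻¹
C(t) = C₀ e^(−kt)  ⇒  t = ln(C₀/C) / k
t = ln(240/21.1) / 0.03961 = 2.431 / 0.03961 ≈ 61.4 hours

61.4 hours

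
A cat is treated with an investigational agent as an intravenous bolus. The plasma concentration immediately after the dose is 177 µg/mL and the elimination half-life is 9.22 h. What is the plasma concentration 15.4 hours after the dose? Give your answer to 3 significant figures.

k = ln 2 / 9.22 = 0.07518 h⁻¹
C(t) = C₀ e^(−kt) = 177 × e^(−0.07518 × 15.4) = 177 × e^(−1.158) = 177 × 0.3142 ≈ 55.6 µg/mL

55.6 µg/mL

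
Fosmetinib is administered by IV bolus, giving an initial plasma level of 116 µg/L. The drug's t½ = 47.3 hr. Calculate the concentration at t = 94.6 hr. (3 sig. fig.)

k = ln 2 / 47.3 = 0.01465 hr⁻¹
C(t) = C₀ e^(−kt) = 116 × e^(−0.01465 × 94.6) = 116 × e^(−1.386) = 116 × 0.2500 ≈ 29.0 µg/L

29.0 µg/L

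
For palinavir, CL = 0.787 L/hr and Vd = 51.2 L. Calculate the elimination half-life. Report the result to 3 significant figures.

k = CL / V = 0.787 / 51.2 = 0.01537 hr⁻¹
t½ = ln 2 / k = ln 2 / 0.01537 ≈ 45.1 hours

45.1 hours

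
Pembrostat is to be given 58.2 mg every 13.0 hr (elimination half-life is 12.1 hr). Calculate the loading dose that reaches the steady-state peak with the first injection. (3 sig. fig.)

k = ln 2 / 12.1 = 0.05728 hr⁻¹
Accumulation ratio R = 1 / (1 − e^(−kτ)) = 1 / (1 − e^(−0.05728×13.0)) = 1 / (1 − 0.4749) = 1.904
Loading dose = maintenance dose × R = 58.2 × 1.904 ≈ 111 mg

111 mg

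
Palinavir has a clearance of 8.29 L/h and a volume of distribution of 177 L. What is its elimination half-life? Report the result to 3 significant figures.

14.8 hours

k = CL / V = 8.29 / 177 = 0.04684 h⁻¹
t½ = ln 2 / k = ln 2 / 0.04684 ≈ 14.8 hours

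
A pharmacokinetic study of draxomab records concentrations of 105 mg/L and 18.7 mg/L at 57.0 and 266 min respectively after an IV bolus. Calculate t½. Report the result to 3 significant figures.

84.0 minutes

k = ln(C₁/C₂) / (t₂ − t₁) = ln(105/18.7) / (266 − 57.0)
  = 1.725 / 209.0 = 0.008256 min⁻¹
t½ = ln 2 / k = ln 2 / 0.008256 ≈ 84.0 minutes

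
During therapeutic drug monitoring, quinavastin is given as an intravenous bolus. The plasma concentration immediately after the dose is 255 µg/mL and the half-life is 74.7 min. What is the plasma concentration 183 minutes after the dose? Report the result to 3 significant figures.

46.7 µg/mL

k = ln 2 / 74.7 = 0.009279 min⁻¹
183 min is 2.450 half-lives, so C = 255 × (1/2)^2.450 = 255 × 0.1830 ≈ 46.7 µg/mL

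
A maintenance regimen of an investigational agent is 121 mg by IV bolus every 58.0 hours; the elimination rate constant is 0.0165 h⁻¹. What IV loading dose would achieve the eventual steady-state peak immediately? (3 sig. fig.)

Accumulation ratio R = 1 / (1 − e^(−kτ)) = 1 / (1 − e^(−0.01650×58.0)) = 1 / (1 − 0.3840) = 1.623
Loading dose = maintenance dose × R = 121 × 1.623 ≈ 196 mg

196 mg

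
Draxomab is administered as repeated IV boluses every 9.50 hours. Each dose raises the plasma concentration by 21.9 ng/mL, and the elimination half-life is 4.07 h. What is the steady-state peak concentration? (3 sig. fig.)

k = ln 2 / 4.07 = 0.1703 h⁻¹
Fraction remaining after one interval: e^(−kτ) = e^(−0.1703 × 9.50) = 0.1983
R = 1 / (1 − 0.1983) = 1.247
Css,max = 21.9 × 1.247 ≈ 27.3 ng/mL

27.3 ng/mL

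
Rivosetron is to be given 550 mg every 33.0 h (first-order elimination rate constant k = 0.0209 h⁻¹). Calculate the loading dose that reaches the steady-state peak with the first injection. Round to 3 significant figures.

1100 mg

Accumulation ratio R = 1 / (1 − e^(−kτ)) = 1 / (1 − e^(−0.02090×33.0)) = 1 / (1 − 0.5017) = 2.007
Loading dose = maintenance dose × R = 550 × 2.007 ≈ 1100 mg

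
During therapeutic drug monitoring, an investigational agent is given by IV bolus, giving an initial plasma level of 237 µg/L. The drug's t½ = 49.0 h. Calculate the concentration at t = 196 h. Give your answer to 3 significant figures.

14.8 µg/L

k = ln 2 / 49.0 = 0.01415 h⁻¹
196 h is 4.000 half-lives, so C = 237 × (1/2)^4.000 = 237 × 0.06250 ≈ 14.8 µg/L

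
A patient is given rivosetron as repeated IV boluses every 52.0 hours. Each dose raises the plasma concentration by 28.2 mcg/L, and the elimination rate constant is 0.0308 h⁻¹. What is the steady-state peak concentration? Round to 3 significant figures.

35.3 mcg/L

Fraction remaining after one interval: e^(−kτ) = e^(−0.03080 × 52.0) = 0.2016
R = 1 / (1 − 0.2016) = 1.252
Css,max = 28.2 × 1.252 ≈ 35.3 mcg/L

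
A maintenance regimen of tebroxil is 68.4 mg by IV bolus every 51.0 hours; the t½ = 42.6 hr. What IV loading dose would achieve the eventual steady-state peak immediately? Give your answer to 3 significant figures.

k = ln 2 / 42.6 = 0.01627 hr⁻¹
Accumulation ratio R = 1 / (1 − e^(−kτ)) = 1 / (1 − e^(−0.01627×51.0)) = 1 / (1 − 0.4361) = 1.773
Loading dose = maintenance dose × R = 68.4 × 1.773 ≈ 121 mg

121 mg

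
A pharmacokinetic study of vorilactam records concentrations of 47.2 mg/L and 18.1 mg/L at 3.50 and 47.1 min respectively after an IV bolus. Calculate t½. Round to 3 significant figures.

31.5 minutes

k = ln(C₁/C₂) / (t₂ − t₁) = ln(47.2/18.1) / (47.1 − 3.50)
  = 0.9585 / 43.60 = 0.02198 min⁻¹
t½ = ln 2 / k = ln 2 / 0.02198 ≈ 31.5 minutes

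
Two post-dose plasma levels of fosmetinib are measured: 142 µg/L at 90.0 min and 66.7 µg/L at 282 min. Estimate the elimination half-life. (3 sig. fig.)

176 minutes

k = ln(C₁/C₂) / (t₂ − t₁) = ln(142/66.7) / (282 − 90.0)
  = 0.7556 / 192.0 = 0.003936 min⁻¹
t½ = ln 2 / k = ln 2 / 0.003936 ≈ 176 minutes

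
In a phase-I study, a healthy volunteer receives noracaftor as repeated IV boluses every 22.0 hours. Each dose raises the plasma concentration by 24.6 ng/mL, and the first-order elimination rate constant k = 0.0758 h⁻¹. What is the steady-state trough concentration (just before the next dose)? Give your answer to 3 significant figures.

Fraction remaining after one interval: e^(−kτ) = e^(−0.07580 × 22.0) = 0.1887
R = 1 / (1 − 0.1887) = 1.233
Css,max = 24.6 × 1.233 = 30.32 ng/mL
Css,min = Css,max × e^(−kτ) = 30.32 × 0.1887 ≈ 5.72 ng/mL

5.72 ng/mL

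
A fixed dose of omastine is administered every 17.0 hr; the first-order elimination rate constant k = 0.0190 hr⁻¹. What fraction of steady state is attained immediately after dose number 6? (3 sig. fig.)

0.856

f_n = 1 − e^(−nkτ) = 1 − e^(−6 × 0.01900 × 17.0) = 1 − e^(−1.938) = 1 − 0.1440 ≈ 0.856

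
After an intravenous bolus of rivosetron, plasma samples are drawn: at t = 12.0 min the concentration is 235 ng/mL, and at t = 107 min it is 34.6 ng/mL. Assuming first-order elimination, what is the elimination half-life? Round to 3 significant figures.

34.4 minutes

k = ln(C₁/C₂) / (t₂ − t₁) = ln(235/34.6) / (107 − 12.0)
  = 1.916 / 95.00 = 0.02017 min⁻¹
t½ = ln 2 / k = ln 2 / 0.02017 ≈ 34.4 minutes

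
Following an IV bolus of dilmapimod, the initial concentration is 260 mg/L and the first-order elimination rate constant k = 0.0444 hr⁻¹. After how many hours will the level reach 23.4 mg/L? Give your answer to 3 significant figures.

54.2 hours

C(t) = C₀ e^(−kt)  ⇒  t = ln(C₀/C) / k
t = ln(260/23.4) / 0.04440 = 2.408 / 0.04440 ≈ 54.2 hours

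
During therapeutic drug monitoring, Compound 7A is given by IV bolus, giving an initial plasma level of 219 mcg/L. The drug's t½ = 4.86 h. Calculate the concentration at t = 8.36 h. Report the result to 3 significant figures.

66.5 mcg/L

k = ln 2 / 4.86 = 0.1426 h⁻¹
8.36 h is 1.720 half-lives, so C = 219 × (1/2)^1.720 = 219 × 0.3035 ≈ 66.5 mcg/L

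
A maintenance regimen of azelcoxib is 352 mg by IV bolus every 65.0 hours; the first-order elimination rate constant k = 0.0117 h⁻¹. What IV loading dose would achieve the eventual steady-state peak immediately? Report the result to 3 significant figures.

Accumulation ratio R = 1 / (1 − e^(−kτ)) = 1 / (1 − e^(−0.01170×65.0)) = 1 / (1 − 0.4674) = 1.878
Loading dose = maintenance dose × R = 352 × 1.878 ≈ 661 mg

661 mg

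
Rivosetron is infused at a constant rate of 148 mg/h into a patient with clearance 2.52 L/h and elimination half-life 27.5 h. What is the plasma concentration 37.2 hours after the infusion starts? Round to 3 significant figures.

35.7 µg/mL

Css = rate / CL = 148 / 2.52 = 58.73 µg/mL
k = ln 2 / 27.5 = 0.02521 h⁻¹
C(t) = Css (1 − e^(−kt)) = 58.73 × (1 − e^(−0.9376)) = 58.73 × 0.6084 ≈ 35.7 µg/mL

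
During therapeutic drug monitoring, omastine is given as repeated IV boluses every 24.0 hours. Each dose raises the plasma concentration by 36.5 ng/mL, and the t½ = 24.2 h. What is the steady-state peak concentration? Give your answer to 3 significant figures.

73.4 ng/mL

k = ln 2 / 24.2 = 0.02864 h⁻¹
Fraction remaining after one interval: e^(−kτ) = e^(−0.02864 × 24.0) = 0.5029
R = 1 / (1 − 0.5029) = 2.012
Css,max = 36.5 × 2.012 ≈ 73.4 ng/mL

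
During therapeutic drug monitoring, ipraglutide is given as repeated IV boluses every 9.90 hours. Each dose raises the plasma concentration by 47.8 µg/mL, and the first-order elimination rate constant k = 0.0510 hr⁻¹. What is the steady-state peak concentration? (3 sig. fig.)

Fraction remaining after one interval: e^(−kτ) = e^(−0.05100 × 9.90) = 0.6036
R = 1 / (1 − 0.6036) = 2.522
Css,max = 47.8 × 2.522 ≈ 121 µg/mL

121 µg/mL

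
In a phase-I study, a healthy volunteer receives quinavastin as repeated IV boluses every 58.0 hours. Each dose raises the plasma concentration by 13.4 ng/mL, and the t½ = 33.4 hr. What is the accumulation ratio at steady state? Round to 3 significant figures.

1.43

k = ln 2 / 33.4 = 0.02075 hr⁻¹
Fraction remaining after one interval: e^(−kτ) = e^(−0.02075 × 58.0) = 0.3001
R = 1 / (1 − 0.3001) = 1 / 0.6999 ≈ 1.43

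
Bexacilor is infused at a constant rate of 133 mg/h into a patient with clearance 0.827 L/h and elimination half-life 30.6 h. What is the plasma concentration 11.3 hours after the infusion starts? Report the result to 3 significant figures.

Css = rate / CL = 133 / 0.827 = 160.8 µg/mL
k = ln 2 / 30.6 = 0.02265 h⁻¹
C(t) = Css (1 − e^(−kt)) = 160.8 × (1 − e^(−0.2560)) = 160.8 × 0.2258 ≈ 36.3 µg/mL

36.3 µg/mL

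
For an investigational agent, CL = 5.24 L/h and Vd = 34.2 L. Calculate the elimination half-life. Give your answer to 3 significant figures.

k = CL / V = 5.24 / 34.2 = 0.1532 h⁻¹
t½ = ln 2 / k = ln 2 / 0.1532 ≈ 4.52 hours

4.52 hours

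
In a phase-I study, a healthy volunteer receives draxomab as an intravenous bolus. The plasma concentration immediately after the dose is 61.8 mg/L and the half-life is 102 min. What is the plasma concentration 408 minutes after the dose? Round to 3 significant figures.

3.86 mg/L

k = ln 2 / 102 = 0.006796 min⁻¹
C(t) = C₀ e^(−kt) = 61.8 × e^(−0.006796 × 408) = 61.8 × e^(−2.773) = 61.8 × 0.06250 ≈ 3.86 mg/L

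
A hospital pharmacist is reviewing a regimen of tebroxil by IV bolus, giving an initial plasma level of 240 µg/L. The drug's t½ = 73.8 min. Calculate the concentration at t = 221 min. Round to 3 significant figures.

k = ln 2 / 73.8 = 0.009392 min⁻¹
C(t) = C₀ e^(−kt) = 240 × e^(−0.009392 × 221) = 240 × e^(−2.076) = 240 × 0.1255 ≈ 30.1 µg/L

30.1 µg/L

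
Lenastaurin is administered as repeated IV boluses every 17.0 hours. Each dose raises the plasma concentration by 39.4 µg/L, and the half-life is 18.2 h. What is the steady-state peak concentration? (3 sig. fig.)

k = ln 2 / 18.2 = 0.03809 h⁻¹
Fraction remaining after one interval: e^(−kτ) = e^(−0.03809 × 17.0) = 0.5234
R = 1 / (1 − 0.5234) = 2.098
Css,max = 39.4 × 2.098 ≈ 82.7 µg/L

82.7 µg/L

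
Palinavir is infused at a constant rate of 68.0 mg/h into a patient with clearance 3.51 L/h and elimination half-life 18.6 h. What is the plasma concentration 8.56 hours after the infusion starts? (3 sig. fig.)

5.29 µg/mL

Css = rate / CL = 68.0 / 3.51 = 19.37 µg/mL
k = ln 2 / 18.6 = 0.03727 h⁻¹
C(t) = Css (1 − e^(−kt)) = 19.37 × (1 − e^(−0.3190)) = 19.37 × 0.2731 ≈ 5.29 µg/mL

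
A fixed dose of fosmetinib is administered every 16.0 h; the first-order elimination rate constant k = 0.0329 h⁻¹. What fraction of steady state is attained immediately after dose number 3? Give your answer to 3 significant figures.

f_n = 1 − e^(−nkτ) = 1 − e^(−3 × 0.03290 × 16.0) = 1 − e^(−1.579) = 1 − 0.2061 ≈ 0.794

0.794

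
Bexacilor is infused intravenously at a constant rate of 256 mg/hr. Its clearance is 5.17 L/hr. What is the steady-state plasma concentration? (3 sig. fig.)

49.5 µg/mL

Css = infusion rate / CL = 256 / 5.17 ≈ 49.5 µg/mL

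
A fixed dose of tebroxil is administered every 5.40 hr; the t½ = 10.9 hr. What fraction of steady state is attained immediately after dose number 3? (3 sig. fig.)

k = ln 2 / 10.9 = 0.06359 hr⁻¹
f_n = 1 − e^(−nkτ) = 1 − e^(−3 × 0.06359 × 5.40) = 1 − e^(−1.030) = 1 − 0.3569 ≈ 0.643

0.643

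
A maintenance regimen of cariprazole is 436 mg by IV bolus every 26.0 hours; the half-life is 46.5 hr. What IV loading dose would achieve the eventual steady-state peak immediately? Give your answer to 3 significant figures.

k = ln 2 / 46.5 = 0.01491 hr⁻¹
Accumulation ratio R = 1 / (1 − e^(−kτ)) = 1 / (1 − e^(−0.01491×26.0)) = 1 / (1 − 0.6787) = 3.112
Loading dose = maintenance dose × R = 436 × 3.112 ≈ 1360 mg

1360 mg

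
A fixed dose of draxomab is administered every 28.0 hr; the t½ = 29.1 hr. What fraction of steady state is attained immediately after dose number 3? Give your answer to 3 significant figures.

k = ln 2 / 29.1 = 0.02382 hr⁻¹
f_n = 1 − e^(−nkτ) = 1 − e^(−3 × 0.02382 × 28.0) = 1 − e^(−2.001) = 1 − 0.1352 ≈ 0.865

0.865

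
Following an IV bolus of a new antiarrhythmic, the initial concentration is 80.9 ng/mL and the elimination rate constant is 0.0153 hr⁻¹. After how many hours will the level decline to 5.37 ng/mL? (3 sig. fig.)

177 hours

C(t) = C₀ e^(−kt)  ⇒  t = ln(C₀/C) / k
t = ln(80.9/5.37) / 0.01530 = 2.712 / 0.01530 ≈ 177 hours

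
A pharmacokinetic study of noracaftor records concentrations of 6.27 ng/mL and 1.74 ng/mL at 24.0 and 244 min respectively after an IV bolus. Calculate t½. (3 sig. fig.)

k = ln(C₁/C₂) / (t₂ − t₁) = ln(6.27/1.74) / (244 − 24.0)
  = 1.282 / 220.0 = 0.005827 min⁻¹
t½ = ln 2 / k = ln 2 / 0.005827 ≈ 119 minutes

119 minutes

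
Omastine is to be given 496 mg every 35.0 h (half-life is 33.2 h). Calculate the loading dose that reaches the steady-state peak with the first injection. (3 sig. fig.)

k = ln 2 / 33.2 = 0.02088 h⁻¹
Accumulation ratio R = 1 / (1 − e^(−kτ)) = 1 / (1 − e^(−0.02088×35.0)) = 1 / (1 − 0.4816) = 1.929
Loading dose = maintenance dose × R = 496 × 1.929 ≈ 957 mg

957 mg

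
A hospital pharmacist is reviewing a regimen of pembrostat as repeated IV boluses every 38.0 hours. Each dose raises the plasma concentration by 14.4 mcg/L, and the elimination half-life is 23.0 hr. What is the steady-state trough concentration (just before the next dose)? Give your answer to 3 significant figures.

6.72 mcg/L

k = ln 2 / 23.0 = 0.03014 hr⁻¹
Fraction remaining after one interval: e^(−kτ) = e^(−0.03014 × 38.0) = 0.3182
R = 1 / (1 − 0.3182) = 1.467
Css,max = 14.4 × 1.467 = 21.12 mcg/L
Css,min = Css,max × e^(−kτ) = 21.12 × 0.3182 ≈ 6.72 mcg/L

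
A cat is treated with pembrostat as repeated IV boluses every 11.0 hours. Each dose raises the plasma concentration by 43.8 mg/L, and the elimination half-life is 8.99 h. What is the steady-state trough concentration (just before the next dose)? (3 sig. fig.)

k = ln 2 / 8.99 = 0.07710 h⁻¹
Fraction remaining after one interval: e^(−kτ) = e^(−0.07710 × 11.0) = 0.4282
R = 1 / (1 − 0.4282) = 1.749
Css,max = 43.8 × 1.749 = 76.60 mg/L
Css,min = Css,max × e^(−kτ) = 76.60 × 0.4282 ≈ 32.8 mg/L

32.8 mg/L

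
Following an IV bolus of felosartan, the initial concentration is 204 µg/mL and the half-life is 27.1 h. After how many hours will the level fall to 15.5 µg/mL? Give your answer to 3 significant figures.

101 hours

k = ln 2 / 27.1 = 0.02558 h⁻¹
C(t) = C₀ e^(−kt)  ⇒  t = ln(C₀/C) / k
t = ln(204/15.5) / 0.02558 = 2.577 / 0.02558 ≈ 101 hours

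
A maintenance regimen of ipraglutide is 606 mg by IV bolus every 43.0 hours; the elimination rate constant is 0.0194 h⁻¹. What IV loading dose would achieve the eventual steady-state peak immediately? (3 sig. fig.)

1070 mg

Accumulation ratio R = 1 / (1 − e^(−kτ)) = 1 / (1 − e^(−0.01940×43.0)) = 1 / (1 − 0.4342) = 1.767
Loading dose = maintenance dose × R = 606 × 1.767 ≈ 1070 mg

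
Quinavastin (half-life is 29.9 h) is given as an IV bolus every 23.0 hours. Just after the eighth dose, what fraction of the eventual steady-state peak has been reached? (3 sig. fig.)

k = ln 2 / 29.9 = 0.02318 h⁻¹
f_n = 1 − e^(−nkτ) = 1 − e^(−8 × 0.02318 × 23.0) = 1 − e^(−4.266) = 1 − 0.01404 ≈ 0.986

0.986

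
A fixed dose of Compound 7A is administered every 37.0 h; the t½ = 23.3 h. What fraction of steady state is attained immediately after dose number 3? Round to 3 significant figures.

0.963

k = ln 2 / 23.3 = 0.02975 h⁻¹
f_n = 1 − e^(−nkτ) = 1 − e^(−3 × 0.02975 × 37.0) = 1 − e^(−3.302) = 1 − 0.03681 ≈ 0.963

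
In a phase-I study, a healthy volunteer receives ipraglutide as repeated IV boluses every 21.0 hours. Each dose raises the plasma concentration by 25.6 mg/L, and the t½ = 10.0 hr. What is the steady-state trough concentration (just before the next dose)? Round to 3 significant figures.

7.79 mg/L

k = ln 2 / 10.0 = 0.06931 hr⁻¹
Fraction remaining after one interval: e^(−kτ) = e^(−0.06931 × 21.0) = 0.2333
R = 1 / (1 − 0.2333) = 1.304
Css,max = 25.6 × 1.304 = 33.39 mg/L
Css,min = Css,max × e^(−kτ) = 33.39 × 0.2333 ≈ 7.79 mg/L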